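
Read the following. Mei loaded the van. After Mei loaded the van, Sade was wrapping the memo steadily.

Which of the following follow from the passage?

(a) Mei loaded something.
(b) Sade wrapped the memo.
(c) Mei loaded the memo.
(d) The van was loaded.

(a) Entailed — generalizing the patient leaves a sub-description the original still satisfies.
(b) Not entailed — 'was wrapping' is progressive on an accomplishment; it does not entail the completed 'wrapped'.
(c) Not entailed — Mei loaded the van, not the memo; the memo belongs to the wrapping event.
(d) Entailed — generalizing the agent leaves a sub-description the original still satisfies.

(a), (d)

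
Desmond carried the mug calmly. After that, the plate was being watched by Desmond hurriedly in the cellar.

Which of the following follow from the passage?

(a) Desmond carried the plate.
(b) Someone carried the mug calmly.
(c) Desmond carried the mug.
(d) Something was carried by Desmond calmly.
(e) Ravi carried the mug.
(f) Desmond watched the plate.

(b), (c), (d), (f)

(a) Not entailed — Desmond carried the mug, not the plate; the plate belongs to the watching event.
(b) Entailed — generalizing the agent leaves a sub-description the original still satisfies.
(c) Entailed — this follows by dropping conjuncts from the carrying event's description.
(d) Entailed — generalizing the patient leaves a sub-description the original still satisfies.
(e) Not entailed — the passage has Desmond carrying the mug, not Ravi.
(f) Entailed — 'watch' is an activity; 'was watching' entails that some watching happened, so 'watched' holds.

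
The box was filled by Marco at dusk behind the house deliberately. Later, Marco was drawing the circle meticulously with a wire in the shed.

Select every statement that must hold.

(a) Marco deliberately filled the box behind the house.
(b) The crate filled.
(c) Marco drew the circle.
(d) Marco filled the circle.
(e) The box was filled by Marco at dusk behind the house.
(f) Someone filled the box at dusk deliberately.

(a), (e), (f)

(a) Entailed — dropping 'at dusk' leaves a sub-description the original still satisfies.
(b) Not entailed — the box is what filled, not the crate.
(c) Not entailed — 'was drawing' is progressive on an accomplishment; it does not entail the completed 'drew'.
(d) Not entailed — Marco filled the box, not the circle; the circle belongs to the drawing event.
(e) Entailed — dropping 'deliberately' leaves a sub-description the original still satisfies.
(f) Entailed — every conjunct here is already in the original filling event.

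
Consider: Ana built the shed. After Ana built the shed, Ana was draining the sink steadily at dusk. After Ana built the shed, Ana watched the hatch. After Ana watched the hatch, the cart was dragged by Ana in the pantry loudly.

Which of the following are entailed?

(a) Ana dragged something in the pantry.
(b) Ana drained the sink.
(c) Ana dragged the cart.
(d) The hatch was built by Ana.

(a), (c)

(a) Entailed — the original entails any weakening of itself; this just drops 'loudly' and generalizes the patient.
(b) Not entailed — 'was draining' is progressive on an accomplishment; it does not entail the completed 'drained'.
(c) Entailed — the original entails any weakening of itself; this just drops 'loudly', 'in the pantry'.
(d) Not entailed — Ana built the shed, not the hatch; the hatch belongs to the watching event.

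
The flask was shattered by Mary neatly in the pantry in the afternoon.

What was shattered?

the flask

'the flask' marks the patient of the shattering event.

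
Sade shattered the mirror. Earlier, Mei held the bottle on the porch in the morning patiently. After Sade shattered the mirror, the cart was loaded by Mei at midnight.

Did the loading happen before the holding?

The narrative orders the holding before the loading.

no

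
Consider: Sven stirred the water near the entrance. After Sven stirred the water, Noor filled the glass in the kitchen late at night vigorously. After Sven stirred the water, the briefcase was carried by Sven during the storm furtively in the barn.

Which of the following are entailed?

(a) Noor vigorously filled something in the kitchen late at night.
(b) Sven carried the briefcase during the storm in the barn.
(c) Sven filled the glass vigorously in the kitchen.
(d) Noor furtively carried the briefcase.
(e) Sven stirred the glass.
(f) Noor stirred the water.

(a), (b)

(a) Entailed — every conjunct here is already in the original filling event.
(b) Entailed — the original entails any weakening of itself; this just drops 'furtively'.
(c) Not entailed — the passage has Noor filling the glass, not Sven.
(d) Not entailed — the passage has Sven carrying the briefcase, not Noor.
(e) Not entailed — Sven stirred the water, not the glass; the glass belongs to the filling event.
(f) Not entailed — the passage has Sven stirring the water, not Noor.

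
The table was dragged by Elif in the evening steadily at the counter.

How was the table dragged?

steadily

'steadily' marks the manner of the dragging event.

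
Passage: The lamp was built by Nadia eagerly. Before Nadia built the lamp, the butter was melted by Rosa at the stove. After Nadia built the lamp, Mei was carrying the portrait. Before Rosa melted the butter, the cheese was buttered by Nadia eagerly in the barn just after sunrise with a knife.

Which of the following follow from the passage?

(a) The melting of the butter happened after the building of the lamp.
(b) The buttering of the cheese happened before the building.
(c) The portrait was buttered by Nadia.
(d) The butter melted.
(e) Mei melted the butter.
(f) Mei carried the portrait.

(a) Not entailed — the narrative places the melting before the building, not after.
(b) Entailed — the narrative places the buttering before the building.
(c) Not entailed — Nadia buttered the cheese, not the portrait; the portrait belongs to the carrying event.
(d) Entailed — 'Rosa melted the butter' is causative; it entails the inchoative 'the butter melted'.
(e) Not entailed — the passage has Rosa melting the butter, not Mei.
(f) Entailed — 'carry' is an activity; 'was carrying' entails that some carrying happened, so 'carried' holds.

(b), (d), (f)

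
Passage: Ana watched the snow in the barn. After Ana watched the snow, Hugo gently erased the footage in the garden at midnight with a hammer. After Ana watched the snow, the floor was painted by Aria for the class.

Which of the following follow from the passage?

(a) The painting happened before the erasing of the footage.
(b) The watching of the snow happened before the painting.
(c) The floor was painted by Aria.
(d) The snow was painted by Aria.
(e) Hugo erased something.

(b), (c), (e)

(a) Not entailed — the narrative doesn't order the painting relative to the erasing.
(b) Entailed — the narrative places the watching before the painting.
(c) Entailed — every conjunct here is already in the original painting event.
(d) Not entailed — Aria painted the floor, not the snow; the snow belongs to the watching event.
(e) Entailed — this follows by dropping conjuncts from the erasing event's description.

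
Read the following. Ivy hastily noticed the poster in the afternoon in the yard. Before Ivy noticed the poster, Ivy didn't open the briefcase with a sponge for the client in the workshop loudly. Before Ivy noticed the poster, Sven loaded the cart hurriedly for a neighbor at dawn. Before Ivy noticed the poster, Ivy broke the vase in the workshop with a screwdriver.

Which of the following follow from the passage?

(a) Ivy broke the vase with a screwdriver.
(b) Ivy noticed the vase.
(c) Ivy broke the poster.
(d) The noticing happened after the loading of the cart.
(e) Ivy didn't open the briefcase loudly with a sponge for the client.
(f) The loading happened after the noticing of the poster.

(a), (d)

(a) Entailed — the original entails any weakening of itself; this just drops 'in the workshop'.
(b) Not entailed — Ivy noticed the poster, not the vase; the vase belongs to the breaking event.
(c) Not entailed — Ivy broke the vase, not the poster; the poster belongs to the noticing event.
(d) Entailed — the narrative places the loading before the noticing.
(e) Not entailed — dropping 'in the workshop' under negation is not valid — the original leaves open that Ivy opened the briefcase some other way.
(f) Not entailed — the narrative places the loading before the noticing, not after.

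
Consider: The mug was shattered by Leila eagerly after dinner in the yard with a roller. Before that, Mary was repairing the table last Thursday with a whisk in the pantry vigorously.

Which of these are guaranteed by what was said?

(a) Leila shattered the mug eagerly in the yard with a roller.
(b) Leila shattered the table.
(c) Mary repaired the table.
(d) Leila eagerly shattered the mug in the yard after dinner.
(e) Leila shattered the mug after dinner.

(a), (d), (e)

(a) Entailed — every conjunct here is already in the original shattering event.
(b) Not entailed — Leila shattered the mug, not the table; the table belongs to the repairing event.
(c) Not entailed — 'was repairing' is progressive on an accomplishment; it does not entail the completed 'repaired'.
(d) Entailed — this follows by dropping conjuncts from the shattering event's description.
(e) Entailed — dropping 'eagerly', 'in the yard', 'with a roller' leaves a sub-description the original still satisfies.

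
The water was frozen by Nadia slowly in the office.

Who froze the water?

'Nadia' marks the agent of the freezing event.

Nadia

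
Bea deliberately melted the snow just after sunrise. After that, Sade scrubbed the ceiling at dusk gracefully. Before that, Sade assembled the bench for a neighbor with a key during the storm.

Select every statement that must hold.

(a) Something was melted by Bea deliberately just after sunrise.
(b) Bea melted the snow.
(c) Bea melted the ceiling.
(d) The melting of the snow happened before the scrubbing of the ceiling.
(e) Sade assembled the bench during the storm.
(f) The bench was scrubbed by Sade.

(a), (b), (d), (e)

(a) Entailed — every conjunct here is already in the original melting event.
(b) Entailed — this follows by dropping conjuncts from the melting event's description.
(c) Not entailed — Bea melted the snow, not the ceiling; the ceiling belongs to the scrubbing event.
(d) Entailed — the narrative places the melting before the scrubbing.
(e) Entailed — the original entails any weakening of itself; this just drops 'with a key', 'for a neighbor'.
(f) Not entailed — Sade scrubbed the ceiling, not the bench; the bench belongs to the assembling event.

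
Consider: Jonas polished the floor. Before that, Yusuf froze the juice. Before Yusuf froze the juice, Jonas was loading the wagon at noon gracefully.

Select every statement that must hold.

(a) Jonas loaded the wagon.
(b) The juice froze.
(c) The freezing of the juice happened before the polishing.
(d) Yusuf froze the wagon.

(a) Not entailed — 'was loading' is progressive on an accomplishment; it does not entail the completed 'loaded'.
(b) Entailed — 'Yusuf froze the juice' is causative; it entails the inchoative 'the juice froze'.
(c) Entailed — the narrative places the freezing before the polishing.
(d) Not entailed — Yusuf froze the juice, not the wagon; the wagon belongs to the loading event.

(b), (c)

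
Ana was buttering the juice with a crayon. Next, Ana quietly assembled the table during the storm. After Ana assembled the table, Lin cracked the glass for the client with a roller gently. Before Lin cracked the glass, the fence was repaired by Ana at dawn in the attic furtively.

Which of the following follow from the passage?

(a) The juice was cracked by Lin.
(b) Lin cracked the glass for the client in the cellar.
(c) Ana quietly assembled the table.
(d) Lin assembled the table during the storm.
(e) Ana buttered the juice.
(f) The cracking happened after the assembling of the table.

(a) Not entailed — Lin cracked the glass, not the juice; the juice belongs to the buttering event.
(b) Not entailed — 'in the cellar' adds information not in the original event.
(c) Entailed — this follows by dropping conjuncts from the assembling event's description.
(d) Not entailed — the passage has Ana assembling the table, not Lin.
(e) Not entailed — 'was buttering' is progressive on an accomplishment; it does not entail the completed 'buttered'.
(f) Entailed — the narrative places the assembling before the cracking.

(c), (f)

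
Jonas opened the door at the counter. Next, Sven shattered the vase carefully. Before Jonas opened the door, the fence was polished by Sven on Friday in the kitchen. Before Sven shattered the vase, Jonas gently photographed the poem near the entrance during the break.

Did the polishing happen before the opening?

yes

The narrative orders the polishing before the opening.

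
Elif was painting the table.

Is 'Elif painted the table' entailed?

'was painting' is progressive; for an accomplishment like 'paint the table', it doesn't entail completion.

no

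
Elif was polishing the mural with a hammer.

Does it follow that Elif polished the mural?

'polish' is atelic; if Elif was polishing the mural, then Elif polished the mural (for some time).

yes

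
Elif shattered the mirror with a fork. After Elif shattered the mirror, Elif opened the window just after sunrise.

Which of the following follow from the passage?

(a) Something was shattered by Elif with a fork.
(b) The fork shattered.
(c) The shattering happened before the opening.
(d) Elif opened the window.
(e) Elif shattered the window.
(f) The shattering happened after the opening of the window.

(a) Entailed — generalizing the patient leaves a sub-description the original still satisfies.
(b) Not entailed — the mirror is what shattered, not the fork.
(c) Entailed — the narrative places the shattering before the opening.
(d) Entailed — dropping 'just after sunrise' leaves a sub-description the original still satisfies.
(e) Not entailed — Elif shattered the mirror, not the window; the window belongs to the opening event.
(f) Not entailed — the narrative places the shattering before the opening, not after.

(a), (c), (d)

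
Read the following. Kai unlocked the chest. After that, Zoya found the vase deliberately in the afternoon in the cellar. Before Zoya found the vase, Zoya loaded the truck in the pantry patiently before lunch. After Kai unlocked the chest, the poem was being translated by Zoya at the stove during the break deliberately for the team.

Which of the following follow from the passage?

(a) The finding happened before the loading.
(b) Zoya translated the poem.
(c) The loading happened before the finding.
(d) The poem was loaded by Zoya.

(a) Not entailed — the narrative places the loading before the finding, not after.
(b) Not entailed — 'was translating' is progressive on an accomplishment; it does not entail the completed 'translated'.
(c) Entailed — the narrative places the loading before the finding.
(d) Not entailed — Zoya loaded the truck, not the poem; the poem belongs to the translating event.

(c)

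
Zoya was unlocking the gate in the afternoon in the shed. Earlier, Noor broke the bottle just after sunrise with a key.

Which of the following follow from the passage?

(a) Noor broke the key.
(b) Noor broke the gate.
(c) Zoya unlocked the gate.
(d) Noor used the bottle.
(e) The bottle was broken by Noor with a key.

(a) Not entailed — the key is the instrument, not what was broken.
(b) Not entailed — Noor broke the bottle, not the gate; the gate belongs to the unlocking event.
(c) Not entailed — 'was unlocking' is progressive on an accomplishment; it does not entail the completed 'unlocked'.
(d) Not entailed — the bottle is the patient, not an instrument — Noor used a key.
(e) Entailed — the original entails any weakening of itself; this just drops 'just after sunrise'.

(e)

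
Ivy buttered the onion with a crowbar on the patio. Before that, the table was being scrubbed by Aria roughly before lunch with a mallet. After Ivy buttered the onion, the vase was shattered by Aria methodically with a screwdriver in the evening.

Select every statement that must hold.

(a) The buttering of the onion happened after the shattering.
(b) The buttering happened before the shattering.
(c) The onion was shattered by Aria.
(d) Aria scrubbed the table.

(a) Not entailed — the narrative places the buttering before the shattering, not after.
(b) Entailed — the narrative places the buttering before the shattering.
(c) Not entailed — Aria shattered the vase, not the onion; the onion belongs to the buttering event.
(d) Entailed — 'scrub' is an activity; 'was scrubbing' entails that some scrubbing happened, so 'scrubbed' holds.

(b), (d)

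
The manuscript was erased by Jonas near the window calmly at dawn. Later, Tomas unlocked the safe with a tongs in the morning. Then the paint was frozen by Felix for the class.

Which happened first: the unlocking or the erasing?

The connectives place the erasing before the unlocking.

the erasing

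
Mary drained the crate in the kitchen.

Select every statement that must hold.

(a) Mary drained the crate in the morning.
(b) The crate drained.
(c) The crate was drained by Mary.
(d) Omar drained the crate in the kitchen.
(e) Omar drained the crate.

(a) Not entailed — 'in the morning' adds information not in the original event.
(b) Entailed — 'Mary drained the crate' is causative; it entails the inchoative 'the crate drained'.
(c) Entailed — the original entails any weakening of itself; this just drops 'in the kitchen'.
(d) Not entailed — the passage has Mary draining the crate, not Omar.
(e) Not entailed — the passage has Mary draining the crate, not Omar.

(b), (c)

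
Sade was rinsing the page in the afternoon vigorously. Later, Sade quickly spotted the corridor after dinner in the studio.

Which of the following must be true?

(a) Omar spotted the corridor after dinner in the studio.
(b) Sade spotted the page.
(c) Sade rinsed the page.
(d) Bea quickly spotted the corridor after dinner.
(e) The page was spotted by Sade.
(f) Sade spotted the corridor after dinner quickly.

(c), (f)

(a) Not entailed — the passage has Sade spotting the corridor, not Omar.
(b) Not entailed — Sade spotted the corridor, not the page; the page belongs to the rinsing event.
(c) Entailed — 'rinse' is an activity; 'was rinsing' entails that some rinsing happened, so 'rinsed' holds.
(d) Not entailed — the passage has Sade spotting the corridor, not Bea.
(e) Not entailed — Sade spotted the corridor, not the page; the page belongs to the rinsing event.
(f) Entailed — every conjunct here is already in the original spotting event.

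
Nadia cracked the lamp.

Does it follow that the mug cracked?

Nothing is said about any mug; only the lamp is affected.

no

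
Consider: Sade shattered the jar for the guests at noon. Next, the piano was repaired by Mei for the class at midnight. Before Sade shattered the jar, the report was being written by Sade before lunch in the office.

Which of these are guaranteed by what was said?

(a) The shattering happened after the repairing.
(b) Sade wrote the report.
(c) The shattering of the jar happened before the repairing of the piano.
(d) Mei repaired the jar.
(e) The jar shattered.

(c), (e)

(a) Not entailed — the narrative places the shattering before the repairing, not after.
(b) Not entailed — 'was writing' is progressive on an accomplishment; it does not entail the completed 'wrote'.
(c) Entailed — the narrative places the shattering before the repairing.
(d) Not entailed — Mei repaired the piano, not the jar; the jar belongs to the shattering event.
(e) Entailed — 'Sade shattered the jar' is causative; it entails the inchoative 'the jar shattered'.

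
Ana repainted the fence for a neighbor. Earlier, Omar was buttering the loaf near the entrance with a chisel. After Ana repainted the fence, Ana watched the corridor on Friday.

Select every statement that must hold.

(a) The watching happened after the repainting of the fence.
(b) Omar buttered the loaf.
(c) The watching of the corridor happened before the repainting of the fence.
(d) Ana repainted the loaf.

(a) Entailed — the narrative places the repainting before the watching.
(b) Not entailed — 'was buttering' is progressive on an accomplishment; it does not entail the completed 'buttered'.
(c) Not entailed — the narrative places the repainting before the watching, not after.
(d) Not entailed — Ana repainted the fence, not the loaf; the loaf belongs to the buttering event.

(a)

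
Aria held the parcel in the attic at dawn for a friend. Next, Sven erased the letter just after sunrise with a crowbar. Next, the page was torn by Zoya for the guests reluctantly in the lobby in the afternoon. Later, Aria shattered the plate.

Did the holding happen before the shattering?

The narrative orders the holding before the shattering.

yes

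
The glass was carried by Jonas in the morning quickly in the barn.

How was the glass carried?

quickly

'quickly' marks the manner of the carrying event.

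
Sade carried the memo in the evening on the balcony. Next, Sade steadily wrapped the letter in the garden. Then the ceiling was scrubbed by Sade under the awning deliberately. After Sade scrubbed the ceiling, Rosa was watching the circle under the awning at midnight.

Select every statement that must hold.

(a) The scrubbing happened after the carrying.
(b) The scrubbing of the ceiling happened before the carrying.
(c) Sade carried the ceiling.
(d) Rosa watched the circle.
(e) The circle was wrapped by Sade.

(a), (d)

(a) Entailed — the narrative places the carrying before the scrubbing.
(b) Not entailed — the narrative places the carrying before the scrubbing, not after.
(c) Not entailed — Sade carried the memo, not the ceiling; the ceiling belongs to the scrubbing event.
(d) Entailed — 'watch' is an activity; 'was watching' entails that some watching happened, so 'watched' holds.
(e) Not entailed — Sade wrapped the letter, not the circle; the circle belongs to the watching event.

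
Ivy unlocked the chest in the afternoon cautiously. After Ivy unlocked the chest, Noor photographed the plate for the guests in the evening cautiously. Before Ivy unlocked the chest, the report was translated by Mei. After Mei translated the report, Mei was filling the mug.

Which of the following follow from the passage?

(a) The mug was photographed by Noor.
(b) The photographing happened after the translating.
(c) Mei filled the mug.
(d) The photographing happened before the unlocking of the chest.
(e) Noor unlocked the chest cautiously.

(b)

(a) Not entailed — Noor photographed the plate, not the mug; the mug belongs to the filling event.
(b) Entailed — the narrative places the translating before the photographing.
(c) Not entailed — 'was filling' is progressive on an accomplishment; it does not entail the completed 'filled'.
(d) Not entailed — the narrative places the unlocking before the photographing, not after.
(e) Not entailed — the passage has Ivy unlocking the chest, not Noor.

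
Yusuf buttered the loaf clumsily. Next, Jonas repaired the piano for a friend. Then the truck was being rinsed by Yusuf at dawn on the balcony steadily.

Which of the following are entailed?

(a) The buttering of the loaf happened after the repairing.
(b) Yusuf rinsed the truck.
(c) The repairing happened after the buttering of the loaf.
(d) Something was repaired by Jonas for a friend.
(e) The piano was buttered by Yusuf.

(a) Not entailed — the narrative places the buttering before the repairing, not after.
(b) Entailed — 'rinse' is an activity; 'was rinsing' entails that some rinsing happened, so 'rinsed' holds.
(c) Entailed — the narrative places the buttering before the repairing.
(d) Entailed — the original entails any weakening of itself; this just generalizes the patient.
(e) Not entailed — Yusuf buttered the loaf, not the piano; the piano belongs to the repairing event.

(b), (c), (d)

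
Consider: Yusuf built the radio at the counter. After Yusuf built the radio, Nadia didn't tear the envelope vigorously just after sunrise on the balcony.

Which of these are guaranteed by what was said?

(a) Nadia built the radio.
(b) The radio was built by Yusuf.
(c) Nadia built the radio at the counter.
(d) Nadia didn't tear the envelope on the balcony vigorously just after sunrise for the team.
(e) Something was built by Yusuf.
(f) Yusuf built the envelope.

(a) Not entailed — the passage has Yusuf building the radio, not Nadia.
(b) Entailed — this follows by dropping conjuncts from the building event's description.
(c) Not entailed — the passage has Yusuf building the radio, not Nadia.
(d) Entailed — under negation, adding a further restriction is entailed: if no such tearing event occurred, none occurred for the team either.
(e) Entailed — every conjunct here is already in the original building event.
(f) Not entailed — Yusuf built the radio, not the envelope; the envelope belongs to the tearing event.

(b), (d), (e)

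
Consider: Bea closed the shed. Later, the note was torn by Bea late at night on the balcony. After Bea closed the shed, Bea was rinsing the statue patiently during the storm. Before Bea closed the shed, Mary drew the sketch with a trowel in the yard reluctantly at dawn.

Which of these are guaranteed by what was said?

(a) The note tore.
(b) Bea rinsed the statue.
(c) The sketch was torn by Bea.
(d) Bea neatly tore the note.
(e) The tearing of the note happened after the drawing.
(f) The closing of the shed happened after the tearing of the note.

(a) Entailed — 'Bea tore the note' is causative; it entails the inchoative 'the note tore'.
(b) Entailed — 'rinse' is an activity; 'was rinsing' entails that some rinsing happened, so 'rinsed' holds.
(c) Not entailed — Bea tore the note, not the sketch; the sketch belongs to the drawing event.
(d) Not entailed — 'neatly' adds information not in the original event.
(e) Entailed — the narrative places the drawing before the tearing.
(f) Not entailed — the narrative places the closing before the tearing, not after.

(a), (b), (e)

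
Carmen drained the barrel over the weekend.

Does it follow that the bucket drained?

Nothing is said about any bucket; only the barrel is affected.

no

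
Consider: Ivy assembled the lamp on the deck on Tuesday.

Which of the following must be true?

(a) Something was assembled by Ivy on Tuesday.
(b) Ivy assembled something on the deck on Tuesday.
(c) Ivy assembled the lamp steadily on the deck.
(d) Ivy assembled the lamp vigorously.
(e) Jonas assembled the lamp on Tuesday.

(a), (b)

(a) Entailed — this follows by dropping conjuncts from the assembling event's description.
(b) Entailed — this follows by dropping conjuncts from the assembling event's description.
(c) Not entailed — 'steadily' adds information not in the original event.
(d) Not entailed — 'vigorously' adds information not in the original event.
(e) Not entailed — the passage has Ivy assembling the lamp, not Jonas.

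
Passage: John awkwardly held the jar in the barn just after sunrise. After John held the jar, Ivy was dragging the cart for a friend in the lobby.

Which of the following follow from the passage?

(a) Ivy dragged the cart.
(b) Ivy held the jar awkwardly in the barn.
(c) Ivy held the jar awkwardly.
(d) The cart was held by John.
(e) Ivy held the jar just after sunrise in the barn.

(a) Entailed — 'drag' is an activity; 'was dragging' entails that some dragging happened, so 'dragged' holds.
(b) Not entailed — the passage has John holding the jar, not Ivy.
(c) Not entailed — the passage has John holding the jar, not Ivy.
(d) Not entailed — John held the jar, not the cart; the cart belongs to the dragging event.
(e) Not entailed — the passage has John holding the jar, not Ivy.

(a)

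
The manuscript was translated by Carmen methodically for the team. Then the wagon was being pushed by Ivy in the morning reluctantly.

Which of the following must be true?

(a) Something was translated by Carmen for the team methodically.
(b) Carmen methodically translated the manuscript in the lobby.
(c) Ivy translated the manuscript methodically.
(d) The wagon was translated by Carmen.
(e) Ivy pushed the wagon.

(a), (e)

(a) Entailed — the original entails any weakening of itself; this just generalizes the patient.
(b) Not entailed — 'in the lobby' adds information not in the original event.
(c) Not entailed — the passage has Carmen translating the manuscript, not Ivy.
(d) Not entailed — Carmen translated the manuscript, not the wagon; the wagon belongs to the pushing event.
(e) Entailed — 'push' is an activity; 'was pushing' entails that some pushing happened, so 'pushed' holds.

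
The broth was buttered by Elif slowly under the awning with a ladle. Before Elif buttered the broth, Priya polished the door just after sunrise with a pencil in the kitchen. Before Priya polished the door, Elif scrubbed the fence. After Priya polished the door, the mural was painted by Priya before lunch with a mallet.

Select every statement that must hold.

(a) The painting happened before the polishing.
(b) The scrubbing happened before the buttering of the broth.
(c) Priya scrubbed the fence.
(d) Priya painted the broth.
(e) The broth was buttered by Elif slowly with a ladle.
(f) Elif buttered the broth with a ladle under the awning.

(a) Not entailed — the narrative places the polishing before the painting, not after.
(b) Entailed — the narrative places the scrubbing before the buttering.
(c) Not entailed — the passage has Elif scrubbing the fence, not Priya.
(d) Not entailed — Priya painted the mural, not the broth; the broth belongs to the buttering event.
(e) Entailed — the original entails any weakening of itself; this just drops 'under the awning'.
(f) Entailed — every conjunct here is already in the original buttering event.

(b), (e), (f)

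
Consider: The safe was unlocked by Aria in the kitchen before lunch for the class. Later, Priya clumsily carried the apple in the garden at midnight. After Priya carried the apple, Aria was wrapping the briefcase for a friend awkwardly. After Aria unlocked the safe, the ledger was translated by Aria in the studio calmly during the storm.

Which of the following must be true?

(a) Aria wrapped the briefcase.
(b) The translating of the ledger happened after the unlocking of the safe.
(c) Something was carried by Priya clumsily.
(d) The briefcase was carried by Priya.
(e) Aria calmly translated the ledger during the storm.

(b), (c), (e)

(a) Not entailed — 'was wrapping' is progressive on an accomplishment; it does not entail the completed 'wrapped'.
(b) Entailed — the narrative places the unlocking before the translating.
(c) Entailed — dropping 'at midnight', 'in the garden' and generalizing the patient leaves a sub-description the original still satisfies.
(d) Not entailed — Priya carried the apple, not the briefcase; the briefcase belongs to the wrapping event.
(e) Entailed — this follows by dropping conjuncts from the translating event's description.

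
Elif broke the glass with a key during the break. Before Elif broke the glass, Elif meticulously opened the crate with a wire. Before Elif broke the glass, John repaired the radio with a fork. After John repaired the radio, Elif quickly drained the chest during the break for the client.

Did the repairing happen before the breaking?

The narrative orders the repairing before the breaking.

yes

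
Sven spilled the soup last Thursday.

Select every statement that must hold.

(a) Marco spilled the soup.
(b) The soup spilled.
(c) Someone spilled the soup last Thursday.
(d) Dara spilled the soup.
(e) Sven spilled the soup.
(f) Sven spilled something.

(a) Not entailed — the passage has Sven spilling the soup, not Marco.
(b) Entailed — 'Sven spilled the soup' is causative; it entails the inchoative 'the soup spilled'.
(c) Entailed — this follows by dropping conjuncts from the spilling event's description.
(d) Not entailed — the passage has Sven spilling the soup, not Dara.
(e) Entailed — every conjunct here is already in the original spilling event.
(f) Entailed — every conjunct here is already in the original spilling event.

(b), (c), (e), (f)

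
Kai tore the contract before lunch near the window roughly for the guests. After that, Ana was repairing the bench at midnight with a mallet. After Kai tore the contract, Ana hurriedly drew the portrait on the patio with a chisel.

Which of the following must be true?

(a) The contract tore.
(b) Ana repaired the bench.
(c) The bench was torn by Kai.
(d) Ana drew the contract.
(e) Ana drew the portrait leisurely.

(a)

(a) Entailed — 'Kai tore the contract' is causative; it entails the inchoative 'the contract tore'.
(b) Not entailed — 'was repairing' is progressive on an accomplishment; it does not entail the completed 'repaired'.
(c) Not entailed — Kai tore the contract, not the bench; the bench belongs to the repairing event.
(d) Not entailed — Ana drew the portrait, not the contract; the contract belongs to the tearing event.
(e) Not entailed — 'leisurely' adds a manner not in (and inconsistent with) the original.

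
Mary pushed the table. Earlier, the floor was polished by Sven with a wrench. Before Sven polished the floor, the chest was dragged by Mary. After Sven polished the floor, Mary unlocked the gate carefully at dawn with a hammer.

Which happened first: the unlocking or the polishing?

The connectives place the polishing before the unlocking.

the polishing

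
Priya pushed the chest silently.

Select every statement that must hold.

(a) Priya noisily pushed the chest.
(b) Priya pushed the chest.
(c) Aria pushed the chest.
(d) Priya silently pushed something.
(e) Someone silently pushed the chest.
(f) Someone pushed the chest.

(a) Not entailed — 'noisily' adds a manner not in (and inconsistent with) the original.
(b) Entailed — every conjunct here is already in the original pushing event.
(c) Not entailed — the passage has Priya pushing the chest, not Aria.
(d) Entailed — the original entails any weakening of itself; this just generalizes the patient.
(e) Entailed — every conjunct here is already in the original pushing event.
(f) Entailed — this follows by dropping conjuncts from the pushing event's description.

(b), (d), (e), (f)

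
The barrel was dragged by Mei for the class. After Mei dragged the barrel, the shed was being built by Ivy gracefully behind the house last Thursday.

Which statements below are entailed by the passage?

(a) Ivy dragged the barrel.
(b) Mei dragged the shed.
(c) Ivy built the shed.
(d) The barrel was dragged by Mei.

(a) Not entailed — the passage has Mei dragging the barrel, not Ivy.
(b) Not entailed — Mei dragged the barrel, not the shed; the shed belongs to the building event.
(c) Not entailed — 'was building' is progressive on an accomplishment; it does not entail the completed 'built'.
(d) Entailed — every conjunct here is already in the original dragging event.

(d)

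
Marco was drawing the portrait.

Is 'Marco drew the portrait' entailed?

'was drawing' is progressive; for an accomplishment like 'draw the portrait', it doesn't entail completion.

no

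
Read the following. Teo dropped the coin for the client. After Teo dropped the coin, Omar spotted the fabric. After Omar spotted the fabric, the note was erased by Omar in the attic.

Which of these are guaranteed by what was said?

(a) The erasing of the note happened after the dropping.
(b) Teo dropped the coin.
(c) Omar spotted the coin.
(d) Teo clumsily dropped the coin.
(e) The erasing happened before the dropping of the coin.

(a), (b)

(a) Entailed — the narrative places the dropping before the erasing.
(b) Entailed — this follows by dropping conjuncts from the dropping event's description.
(c) Not entailed — Omar spotted the fabric, not the coin; the coin belongs to the dropping event.
(d) Not entailed — 'clumsily' adds information not in the original event.
(e) Not entailed — the narrative places the dropping before the erasing, not after.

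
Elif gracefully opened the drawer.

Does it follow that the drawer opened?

yes

'Elif opened the drawer' is the causative; it entails the inchoative 'the drawer opened'.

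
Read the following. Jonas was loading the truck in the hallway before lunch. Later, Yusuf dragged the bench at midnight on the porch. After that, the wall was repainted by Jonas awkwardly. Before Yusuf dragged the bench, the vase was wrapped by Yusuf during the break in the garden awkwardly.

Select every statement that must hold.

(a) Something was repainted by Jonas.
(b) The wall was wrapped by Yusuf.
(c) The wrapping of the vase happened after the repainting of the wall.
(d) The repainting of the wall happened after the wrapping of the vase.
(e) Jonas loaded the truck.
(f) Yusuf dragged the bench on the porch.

(a), (d), (f)

(a) Entailed — this follows by dropping conjuncts from the repainting event's description.
(b) Not entailed — Yusuf wrapped the vase, not the wall; the wall belongs to the repainting event.
(c) Not entailed — the narrative places the wrapping before the repainting, not after.
(d) Entailed — the narrative places the wrapping before the repainting.
(e) Not entailed — 'was loading' is progressive on an accomplishment; it does not entail the completed 'loaded'.
(f) Entailed — this follows by dropping conjuncts from the dragging event's description.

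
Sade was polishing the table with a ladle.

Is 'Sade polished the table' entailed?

'polish' is atelic; if Sade was polishing the table, then Sade polished the table (for some time).

yes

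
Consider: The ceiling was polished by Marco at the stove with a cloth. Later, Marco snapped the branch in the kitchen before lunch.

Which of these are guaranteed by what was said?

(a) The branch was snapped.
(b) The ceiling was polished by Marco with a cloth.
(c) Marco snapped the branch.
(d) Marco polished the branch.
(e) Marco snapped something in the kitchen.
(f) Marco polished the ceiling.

(a) Entailed — the original entails any weakening of itself; this just drops 'before lunch', 'in the kitchen' and generalizes the agent.
(b) Entailed — every conjunct here is already in the original polishing event.
(c) Entailed — every conjunct here is already in the original snapping event.
(d) Not entailed — Marco polished the ceiling, not the branch; the branch belongs to the snapping event.
(e) Entailed — every conjunct here is already in the original snapping event.
(f) Entailed — the original entails any weakening of itself; this just drops 'with a cloth', 'at the stove'.

(a), (b), (c), (e), (f)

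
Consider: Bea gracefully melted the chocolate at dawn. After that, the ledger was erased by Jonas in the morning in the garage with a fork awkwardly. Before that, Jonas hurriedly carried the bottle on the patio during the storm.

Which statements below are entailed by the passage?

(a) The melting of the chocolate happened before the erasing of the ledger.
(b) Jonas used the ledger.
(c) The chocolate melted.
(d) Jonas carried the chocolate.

(a), (c)

(a) Entailed — the narrative places the melting before the erasing.
(b) Not entailed — the ledger is the patient, not an instrument — Jonas used a fork.
(c) Entailed — 'Bea melted the chocolate' is causative; it entails the inchoative 'the chocolate melted'.
(d) Not entailed — Jonas carried the bottle, not the chocolate; the chocolate belongs to the melting event.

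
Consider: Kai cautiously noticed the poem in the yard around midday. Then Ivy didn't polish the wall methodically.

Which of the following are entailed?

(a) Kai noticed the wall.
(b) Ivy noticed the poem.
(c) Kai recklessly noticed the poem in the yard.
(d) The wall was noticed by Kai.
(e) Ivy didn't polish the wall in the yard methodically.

(e)

(a) Not entailed — Kai noticed the poem, not the wall; the wall belongs to the polishing event.
(b) Not entailed — the passage has Kai noticing the poem, not Ivy.
(c) Not entailed — 'recklessly' adds a manner not in (and inconsistent with) the original.
(d) Not entailed — Kai noticed the poem, not the wall; the wall belongs to the polishing event.
(e) Entailed — under negation, adding a further restriction is entailed: if no such polishing event occurred, none occurred in the yard either.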